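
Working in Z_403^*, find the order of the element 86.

60

Since 86 ∈ (Z/403Z)^×, its order divides φ(403) = φ(13·31) = (13−1)·(31−1) = 12·30 = 360 = 2^3 · 3^2 · 5.
Divisors of 360: 1, 2, 3, 4, 5, 6, 8, 9, 10, 12, 15, 18, 20, 24, 30, 36, 40, 45, 60, 72, 90, 120, 180, 360.
Evaluate successive powers at the divisors of 360:
86^1 ≡ 86 (mod 403)
86^2 ≡ 142 (mod 403)
86^3 ≡ 122 (mod 403)
86^4 ≡ 14 (mod 403)
86^5 ≡ 398 (mod 403)
86^6 ≡ 376 (mod 403)
86^8 ≡ 196 (mod 403)
86^9 ≡ 333 (mod 403)
86^10 ≡ 25 (mod 403)
86^12 ≡ 326 (mod 403)
86^15 ≡ 278 (mod 403)
86^18 ≡ 64 (mod 403)
86^20 ≡ 222 (mod 403)
86^24 ≡ 287 (mod 403)
86^30 ≡ 311 (mod 403)
86^36 ≡ 66 (mod 403)
86^40 ≡ 118 (mod 403)
86^45 ≡ 216 (mod 403)
86^60 ≡ 1 (mod 403) ✓
So ord_403(86) = 60.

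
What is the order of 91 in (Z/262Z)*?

65

The order of 91 must divide φ(262) = φ(2)·φ(131) = 1·130 = 130 = 2 · 5 · 13.
Divisors of 130: 1, 2, 5, 10, 13, 26, 65, 130.
Compute 91^d (mod 262) for the divisors d until we hit 1:
91^1 ≡ 91 (mod 262)
91^2 ≡ 159 (mod 262)
91^5 ≡ 211 (mod 262)
91^10 ≡ 243 (mod 262)
91^13 ≡ 189 (mod 262)
91^26 ≡ 89 (mod 262)
91^65 ≡ 1 (mod 262) ✓
The smallest such exponent is 65, so the order of 91 is 65.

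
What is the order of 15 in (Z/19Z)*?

By Lagrange's theorem, ord_19(15) divides φ(19) = 19 − 1 = 18 = 2 · 3^2.
Divisors of 18: 1, 2, 3, 6, 9, 18.
Test each divisor d:
15^1 ≡ 15 (mod 19)
15^2 ≡ 16 (mod 19)
15^3 ≡ 12 (mod 19)
15^6 ≡ 11 (mod 19)
15^9 ≡ 18 (mod 19)
15^18 ≡ 1 (mod 19) ✓
The smallest such exponent is 18, so the order of 15 is 18.

18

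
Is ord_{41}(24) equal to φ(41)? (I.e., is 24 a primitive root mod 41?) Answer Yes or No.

φ(41) = 41 − 1 = 40 = 2^3 · 5.
24 is a primitive root mod 41 iff 24^(φ(41)/q) ≢ 1 for every prime q | φ(41), i.e. q ∈ {2, 5}.
24^20 ≡ 40 (mod 41)  [q = 2: ≢ 1 ✓]
24^8 ≡ 16 (mod 41)  [q = 5: ≢ 1 ✓]
None equal 1, so ord_41(24) = 40: 24 is a primitive root.

Yes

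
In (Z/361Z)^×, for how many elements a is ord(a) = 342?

φ(361) = φ(19^2) = 19·(19−1) = 342 = 2 · 3^2 · 19.
In a cyclic group of order 342, there are φ(d) elements of order d for each divisor d of 342, and zero for non-divisors.
342 = 2 · 3^2 · 19 divides 342, and φ(342) = 108.

108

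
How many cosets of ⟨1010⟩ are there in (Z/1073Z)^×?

24

Since 1010 ∈ (Z/1073Z)^×, its order divides φ(1073) = φ(29·37) = (29−1)·(37−1) = 28·36 = 1008 = 2^4 · 3^2 · 7.
Divisors of 1008: 1, 2, 3, 4, 6, 7, 8, 9, 12, 14, 16, 18, 21, 24, 28, 36, 42, 48, 56, 63, 72, 84, 112, 126, 144, 168, 252, 336, 504, 1008.
Check 1010^d mod 1073 for each divisor in increasing order:
1010^1 ≡ 1010
1010^2 ≡ 750
1010^3 ≡ 1035
1010^4 ≡ 248
1010^6 ≡ 371
1010^7 ≡ 233
1010^8 ≡ 343
1010^9 ≡ 924
1010^12 ≡ 297
1010^14 ≡ 639
1010^16 ≡ 692
1010^18 ≡ 741
1010^21 ≡ 813
1010^24 ≡ 223
1010^28 ≡ 581
1010^36 ≡ 778
1010^42 ≡ 1
Thus |⟨1010⟩| = ord(1010) = 42.
Index = |(Z/1073Z)^×| / |⟨1010⟩| = 1008 / 42 = 24.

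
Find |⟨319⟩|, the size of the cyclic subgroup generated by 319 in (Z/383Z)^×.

382

The order of 319 must divide φ(383) = 383 − 1 = 382 = 2 · 191.
Divisors of 382: 1, 2, 191, 382.
Check 319^d mod 383 for each divisor in increasing order:
319^1 ≡ 319 (mod 383)
319^2 ≡ 266 (mod 383)
319^191 ≡ 382 (mod 383)
319^382 ≡ 1 (mod 383) ✓
Therefore the multiplicative order of 319 modulo 383 is 382.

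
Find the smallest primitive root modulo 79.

φ(79) = 79 − 1 = 78 = 2 · 3 · 13.
Test candidates g = 2, 3, … against the prime factors q ∈ {2, 3, 13} of φ(79): g is a generator iff g^(78/q) ≢ 1 for every such q.
g = 2: 2^39 ≡ 1 — hits 1, so not a primitive root.
g = 3: 3^39 ≡ 78; 3^26 ≡ 23; 3^6 ≡ 18 — none is 1, so 3 is a primitive root.
The smallest primitive root modulo 79 is 3.

3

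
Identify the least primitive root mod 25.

φ(25) = φ(5^2) = 5·(5−1) = 20 = 2^2 · 5.
Test candidates g = 2, 3, … against the prime factors q ∈ {2, 5} of φ(25): g is a generator iff g^(20/q) ≢ 1 for every such q.
g = 2: 2^10 ≡ 24; 2^4 ≡ 16 — none is 1, so 2 is a primitive root.
Hence the least primitive root of 25 is 2.

2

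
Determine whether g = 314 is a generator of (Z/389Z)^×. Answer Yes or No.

Yes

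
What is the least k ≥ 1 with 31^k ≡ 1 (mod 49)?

6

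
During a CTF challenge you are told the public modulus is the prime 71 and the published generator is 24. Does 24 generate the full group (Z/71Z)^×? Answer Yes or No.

No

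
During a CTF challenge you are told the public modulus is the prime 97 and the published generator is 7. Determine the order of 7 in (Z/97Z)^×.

96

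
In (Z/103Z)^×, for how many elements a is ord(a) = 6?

2

φ(103) = 103 − 1 = 102 = 2 · 3 · 17.
(Z/103Z)^× is cyclic (|G| = 102); a cyclic group of order m has exactly φ(d) elements of each order d | m, and none otherwise.
6 = 2 · 3 divides 102, and φ(6) = 2.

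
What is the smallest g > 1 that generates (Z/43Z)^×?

φ(43) = 43 − 1 = 42 = 2 · 3 · 7.
Test candidates g = 2, 3, … against the prime factors q ∈ {2, 3, 7} of φ(43): g is a generator iff g^(42/q) ≢ 1 for every such q.
g = 2: 2^21 ≡ 42; 2^14 ≡ 1 — hits 1, so not a primitive root.
g = 3: 3^21 ≡ 42; 3^14 ≡ 36; 3^6 ≡ 41 — none is 1, so 3 is a primitive root.
The smallest primitive root modulo 43 is 3.

3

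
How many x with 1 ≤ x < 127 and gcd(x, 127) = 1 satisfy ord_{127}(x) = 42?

12

φ(127) = 127 − 1 = 126 = 2 · 3^2 · 7.
In a cyclic group of order 126, there are φ(d) elements of order d for each divisor d of 126, and zero for non-divisors.
42 = 2 · 3 · 7 divides 126, and φ(42) = 12.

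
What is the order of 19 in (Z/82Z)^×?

40

The order of 19 must divide φ(82) = φ(2)·φ(41) = 1·40 = 40 = 2^3 · 5.
Divisors of 40: 1, 2, 4, 5, 8, 10, 20, 40.
Check 19^d mod 82 for each divisor in increasing order:
19^1 ≡ 19 (mod 82)
19^2 ≡ 33 (mod 82)
19^4 ≡ 23 (mod 82)
19^5 ≡ 27 (mod 82)
19^8 ≡ 37 (mod 82)
19^10 ≡ 73 (mod 82)
19^20 ≡ 81 (mod 82)
19^40 ≡ 1 (mod 82) ✓
Hence ord(19) = 40.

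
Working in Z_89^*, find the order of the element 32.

11

By Lagrange's theorem, ord_89(32) divides φ(89) = 89 − 1 = 88 = 2^3 · 11.
Divisors of 88: 1, 2, 4, 8, 11, 22, 44, 88.
Evaluate successive powers at the divisors of 88:
32^1 ≡ 32 (mod 89)
32^2 ≡ 45 (mod 89)
32^4 ≡ 67 (mod 89)
32^8 ≡ 39 (mod 89)
32^11 ≡ 1 (mod 89) ✓
Hence ord(32) = 11.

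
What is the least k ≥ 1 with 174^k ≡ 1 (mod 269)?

268

By Lagrange's theorem, ord_269(174) divides φ(269) = 269 − 1 = 268 = 2^2 · 67.
Divisors of 268: 1, 2, 4, 67, 134, 268.
Compute 174^d (mod 269) for the divisors d until we hit 1:
174^1 ≡ 174
174^2 ≡ 148
174^4 ≡ 115
174^67 ≡ 187
174^134 ≡ 268
174^268 ≡ 1
Therefore the multiplicative order of 174 modulo 269 is 268.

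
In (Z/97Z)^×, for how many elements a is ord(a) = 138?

φ(97) = 97 − 1 = 96 = 2^5 · 3.
Since (Z/97Z)^× is cyclic of order 96, the number of elements of order d is φ(d) when d | 96 and 0 otherwise.
138 does not divide 96, so no element of (Z/97Z)^× has order 138.

0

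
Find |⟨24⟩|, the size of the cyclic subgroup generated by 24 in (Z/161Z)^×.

6

ord(24) | φ(161) = φ(7·23) = (7−1)·(23−1) = 6·22 = 132 = 2^2 · 3 · 11.
Divisors of 132: 1, 2, 3, 4, 6, 11, 12, 22, 33, 44, 66, 132.
Evaluate successive powers at the divisors of 132:
24^1 ≡ 24 (mod 161)
24^2 ≡ 93 (mod 161)
24^3 ≡ 139 (mod 161)
24^4 ≡ 116 (mod 161)
24^6 ≡ 1 (mod 161) ✓
The smallest such exponent is 6, so the order of 24 is 6.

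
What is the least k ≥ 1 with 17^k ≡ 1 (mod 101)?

10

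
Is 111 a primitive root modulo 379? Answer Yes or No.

φ(379) = 379 − 1 = 378 = 2 · 3^3 · 7.
Test 111^(378/q) mod 379 for each prime factor q of 378:
111^189 ≡ 378 (mod 379)  [q = 2: ≢ 1 ✓]
111^126 ≡ 51 (mod 379)  [q = 3: ≢ 1 ✓]
111^54 ≡ 1 (mod 379)  [q = 7: ≡ 1 ✗]
111^54 ≡ 1 shows ord(111) | 54, strictly less than φ(379); not a primitive root.

No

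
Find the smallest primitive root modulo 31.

3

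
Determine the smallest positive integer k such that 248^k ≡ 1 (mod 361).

Since 248 ∈ (Z/361Z)^×, its order divides φ(361) = φ(19^2) = 19·(19−1) = 342 = 2 · 3^2 · 19.
Divisors of 342: 1, 2, 3, 6, 9, 18, 19, 38, 57, 114, 171, 342.
Check 248^d mod 361 for each divisor in increasing order:
248^1 ≡ 248 (mod 361)
248^2 ≡ 134 (mod 361)
248^3 ≡ 20 (mod 361)
248^6 ≡ 39 (mod 361)
248^9 ≡ 58 (mod 361)
248^18 ≡ 115 (mod 361)
248^19 ≡ 1 (mod 361) ✓
Therefore the multiplicative order of 248 modulo 361 is 19.

19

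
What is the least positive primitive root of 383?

5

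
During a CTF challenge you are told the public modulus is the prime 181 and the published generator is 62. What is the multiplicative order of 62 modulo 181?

9

The order of 62 must divide φ(181) = 181 − 1 = 180 = 2^2 · 3^2 · 5.
Divisors of 180: 1, 2, 3, 4, 5, 6, 9, 10, 12, 15, 18, 20, 30, 36, 45, 60, 90, 180.
Compute 62^d (mod 181) for the divisors d until we hit 1:
62^1 ≡ 62 (mod 181)
62^2 ≡ 43 (mod 181)
62^3 ≡ 132 (mod 181)
62^4 ≡ 39 (mod 181)
62^5 ≡ 65 (mod 181)
62^6 ≡ 48 (mod 181)
62^9 ≡ 1 (mod 181) ✓
The smallest such exponent is 9, so the order of 62 is 9.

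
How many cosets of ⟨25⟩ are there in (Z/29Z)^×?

Since 25 ∈ (Z/29Z)^×, its order divides φ(29) = 29 − 1 = 28 = 2^2 · 7.
Divisors of 28: 1, 2, 4, 7, 14, 28.
Evaluate successive powers at the divisors of 28:
25^1 ≡ 25 (mod 29)
25^2 ≡ 16 (mod 29)
25^4 ≡ 24 (mod 29)
25^7 ≡ 1 (mod 29) ✓
The order of 25 is 7, so the subgroup it generates has 7 elements.
Index = |(Z/29Z)^×| / |⟨25⟩| = 28 / 7 = 4.

4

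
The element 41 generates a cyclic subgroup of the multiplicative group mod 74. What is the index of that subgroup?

2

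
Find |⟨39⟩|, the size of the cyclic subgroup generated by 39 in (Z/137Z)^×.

By Lagrange's theorem, ord_137(39) divides φ(137) = 137 − 1 = 136 = 2^3 · 17.
Divisors of 136: 1, 2, 4, 8, 17, 34, 68, 136.
Compute 39^d (mod 137) for the divisors d until we hit 1:
39^1 ≡ 39
39^2 ≡ 14
39^4 ≡ 59
39^8 ≡ 56
39^17 ≡ 100
39^34 ≡ 136
39^68 ≡ 1
Hence ord(39) = 68.

68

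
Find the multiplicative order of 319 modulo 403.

60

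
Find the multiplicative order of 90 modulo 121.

ord(90) | φ(121) = φ(11^2) = 11·(11−1) = 110 = 2 · 5 · 11.
Divisors of 110: 1, 2, 5, 10, 11, 22, 55, 110.
Check 90^d mod 121 for each divisor in increasing order:
90^1 ≡ 90
90^2 ≡ 114
90^5 ≡ 54
90^10 ≡ 12
90^11 ≡ 112
90^22 ≡ 81
90^55 ≡ 120
90^110 ≡ 1
Hence ord(90) = 110.

110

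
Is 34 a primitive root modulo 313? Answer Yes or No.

Yes

φ(313) = 313 − 1 = 312 = 2^3 · 3 · 13.
Test 34^(312/q) mod 313 for each prime factor q of 312:
34^156 ≡ 312 (mod 313)  [q = 2: ≢ 1 ✓]
34^104 ≡ 98 (mod 313)  [q = 3: ≢ 1 ✓]
34^24 ≡ 294 (mod 313)  [q = 13: ≢ 1 ✓]
All checks pass, so 34 has order 312 and is a primitive root modulo 313.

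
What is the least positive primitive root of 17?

φ(17) = 17 − 1 = 16 = 2^4.
g is a primitive root iff g^(16/q) ≢ 1 (mod 17) for each prime q ∈ {2}.
g = 2: 2^8 ≡ 1 — hits 1, so not a primitive root.
g = 3: 3^8 ≡ 16 — none is 1, so 3 is a primitive root.
The smallest primitive root modulo 17 is 3.

3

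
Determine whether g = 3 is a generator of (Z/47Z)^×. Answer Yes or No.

No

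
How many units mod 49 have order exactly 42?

12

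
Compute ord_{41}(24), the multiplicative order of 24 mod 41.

40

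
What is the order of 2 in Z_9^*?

6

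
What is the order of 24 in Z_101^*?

By Lagrange's theorem, ord_101(24) divides φ(101) = 101 − 1 = 100 = 2^2 · 5^2.
Divisors of 100: 1, 2, 4, 5, 10, 20, 25, 50, 100.
Test each divisor d:
24^1 ≡ 24 (mod 101)
24^2 ≡ 71 (mod 101)
24^4 ≡ 92 (mod 101)
24^5 ≡ 87 (mod 101)
24^10 ≡ 95 (mod 101)
24^20 ≡ 36 (mod 101)
24^25 ≡ 1 (mod 101) ✓
Therefore the multiplicative order of 24 modulo 101 is 25.

25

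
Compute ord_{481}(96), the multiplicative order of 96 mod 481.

36

The order of 96 must divide φ(481) = φ(13·37) = (13−1)·(37−1) = 12·36 = 432 = 2^4 · 3^3.
Divisors of 432: 1, 2, 3, 4, 6, 8, 9, 12, 16, 18, 24, 27, 36, 48, 54, 72, 108, 144, 216, 432.
Compute 96^d (mod 481) for the divisors d until we hit 1:
96^1 ≡ 96 (mod 481)
96^2 ≡ 77 (mod 481)
96^3 ≡ 177 (mod 481)
96^4 ≡ 157 (mod 481)
96^6 ≡ 64 (mod 481)
96^8 ≡ 118 (mod 481)
96^9 ≡ 265 (mod 481)
96^12 ≡ 248 (mod 481)
96^16 ≡ 456 (mod 481)
96^18 ≡ 480 (mod 481)
96^24 ≡ 417 (mod 481)
96^27 ≡ 216 (mod 481)
96^36 ≡ 1 (mod 481) ✓
Therefore the multiplicative order of 96 modulo 481 is 36.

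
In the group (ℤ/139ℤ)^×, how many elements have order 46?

φ(139) = 139 − 1 = 138 = 2 · 3 · 23.
Since (Z/139Z)^× is cyclic of order 138, the number of elements of order d is φ(d) when d | 138 and 0 otherwise.
46 = 2 · 23 divides 138, and φ(46) = 22.

22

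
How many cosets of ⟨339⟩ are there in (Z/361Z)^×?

ord(339) | φ(361) = φ(19^2) = 19·(19−1) = 342 = 2 · 3^2 · 19.
Divisors of 342: 1, 2, 3, 6, 9, 18, 19, 38, 57, 114, 171, 342.
Check 339^d mod 361 for each divisor in increasing order:
339^1 ≡ 339 (mod 361)
339^2 ≡ 123 (mod 361)
339^3 ≡ 182 (mod 361)
339^6 ≡ 273 (mod 361)
339^9 ≡ 229 (mod 361)
339^18 ≡ 96 (mod 361)
339^19 ≡ 54 (mod 361)
339^38 ≡ 28 (mod 361)
339^57 ≡ 68 (mod 361)
339^114 ≡ 292 (mod 361)
339^171 ≡ 1 (mod 361) ✓
Thus |⟨339⟩| = ord(339) = 171.
Index = |(Z/361Z)^×| / |⟨339⟩| = 342 / 171 = 2.

2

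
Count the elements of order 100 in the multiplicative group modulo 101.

φ(101) = 101 − 1 = 100 = 2^2 · 5^2.
In a cyclic group of order 100, there are φ(d) elements of order d for each divisor d of 100, and zero for non-divisors.
100 = 2^2 · 5^2 divides 100, and φ(100) = 40.

40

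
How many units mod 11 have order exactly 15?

φ(11) = 11 − 1 = 10 = 2 · 5.
In a cyclic group of order 10, there are φ(d) elements of order d for each divisor d of 10, and zero for non-divisors.
Here 10 is not a multiple of 15, so there are no elements of order 15.

0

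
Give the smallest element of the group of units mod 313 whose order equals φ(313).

φ(313) = 313 − 1 = 312 = 2^3 · 3 · 13.
g is a primitive root iff g^(312/q) ≢ 1 (mod 313) for each prime q ∈ {2, 3, 13}.
g = 2: 2^156 ≡ 1 — hits 1, so not a primitive root.
g = 3: 3^156 ≡ 1 — hits 1, so not a primitive root.
g = 4: 4^156 ≡ 1 — hits 1, so not a primitive root.
g = 5: 5^156 ≡ 312; 5^104 ≡ 1 — hits 1, so not a primitive root.
g = 6: 6^156 ≡ 1 — hits 1, so not a primitive root.
g = 7: 7^156 ≡ 312; 7^104 ≡ 1 — hits 1, so not a primitive root.
g = 8: 8^156 ≡ 1 — hits 1, so not a primitive root.
g = 9: 9^156 ≡ 1 — hits 1, so not a primitive root.
g = 10: 10^156 ≡ 312; 10^104 ≡ 214; 10^24 ≡ 103 — none is 1, so 10 is a primitive root.
The smallest primitive root modulo 313 is 10.

10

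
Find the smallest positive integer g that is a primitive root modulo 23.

5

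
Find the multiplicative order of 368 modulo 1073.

252

Since 368 ∈ (Z/1073Z)^×, its order divides φ(1073) = φ(29·37) = (29−1)·(37−1) = 28·36 = 1008 = 2^4 · 3^2 · 7.
Divisors of 1008: 1, 2, 3, 4, 6, 7, 8, 9, 12, 14, 16, 18, 21, 24, 28, 36, 42, 48, 56, 63, 72, 84, 112, 126, 144, 168, 252, 336, 504, 1008.
Compute 368^d (mod 1073) for the divisors d until we hit 1:
368^1 ≡ 368 (mod 1073)
368^2 ≡ 226 (mod 1073)
368^3 ≡ 547 (mod 1073)
368^4 ≡ 645 (mod 1073)
368^6 ≡ 915 (mod 1073)
368^7 ≡ 871 (mod 1073)
368^8 ≡ 774 (mod 1073)
368^9 ≡ 487 (mod 1073)
368^12 ≡ 285 (mod 1073)
368^14 ≡ 30 (mod 1073)
368^16 ≡ 342 (mod 1073)
368^18 ≡ 36 (mod 1073)
368^21 ≡ 378 (mod 1073)
368^24 ≡ 750 (mod 1073)
368^28 ≡ 900 (mod 1073)
368^36 ≡ 223 (mod 1073)
368^42 ≡ 175 (mod 1073)
368^48 ≡ 248 (mod 1073)
368^56 ≡ 958 (mod 1073)
368^63 ≡ 697 (mod 1073)
368^72 ≡ 371 (mod 1073)
368^84 ≡ 581 (mod 1073)
368^112 ≡ 349 (mod 1073)
368^126 ≡ 813 (mod 1073)
368^144 ≡ 297 (mod 1073)
368^168 ≡ 639 (mod 1073)
368^252 ≡ 1 (mod 1073) ✓
Therefore the multiplicative order of 368 modulo 1073 is 252.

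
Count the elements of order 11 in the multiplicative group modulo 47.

0

φ(47) = 47 − 1 = 46 = 2 · 23.
(Z/47Z)^× is cyclic (|G| = 46); a cyclic group of order m has exactly φ(d) elements of each order d | m, and none otherwise.
11 does not divide 46, so no element of (Z/47Z)^× has order 11.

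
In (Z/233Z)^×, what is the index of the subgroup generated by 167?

2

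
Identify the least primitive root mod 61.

φ(61) = 61 − 1 = 60 = 2^2 · 3 · 5.
Test candidates g = 2, 3, … against the prime factors q ∈ {2, 3, 5} of φ(61): g is a generator iff g^(60/q) ≢ 1 for every such q.
g = 2: 2^30 ≡ 60; 2^20 ≡ 47; 2^12 ≡ 9 — none is 1, so 2 is a primitive root.
Hence the least primitive root of 61 is 2.

2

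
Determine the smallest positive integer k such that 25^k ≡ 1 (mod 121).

55

The order of 25 must divide φ(121) = φ(11^2) = 11·(11−1) = 110 = 2 · 5 · 11.
Divisors of 110: 1, 2, 5, 10, 11, 22, 55, 110.
Test each divisor d:
25^1 ≡ 25 (mod 121)
25^2 ≡ 20 (mod 121)
25^5 ≡ 78 (mod 121)
25^10 ≡ 34 (mod 121)
25^11 ≡ 3 (mod 121)
25^22 ≡ 9 (mod 121)
25^55 ≡ 1 (mod 121) ✓
Hence ord(25) = 55.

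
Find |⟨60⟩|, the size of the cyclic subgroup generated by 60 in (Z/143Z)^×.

20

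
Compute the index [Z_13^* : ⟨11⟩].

The order of 11 must divide φ(13) = 13 − 1 = 12 = 2^2 · 3.
Divisors of 12: 1, 2, 3, 4, 6, 12.
Compute 11^d (mod 13) for the divisors d until we hit 1:
11^1 ≡ 11 (mod 13)
11^2 ≡ 4 (mod 13)
11^3 ≡ 5 (mod 13)
11^4 ≡ 3 (mod 13)
11^6 ≡ 12 (mod 13)
11^12 ≡ 1 (mod 13) ✓
The order of 11 is 12, so the subgroup it generates has 12 elements.
The index is φ(13) / ord(11) = 12 / 12 = 1.

1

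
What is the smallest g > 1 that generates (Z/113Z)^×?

φ(113) = 113 − 1 = 112 = 2^4 · 7.
Test candidates g = 2, 3, … against the prime factors q ∈ {2, 7} of φ(113): g is a generator iff g^(112/q) ≢ 1 for every such q.
g = 2: 2^56 ≡ 1 — hits 1, so not a primitive root.
g = 3: 3^56 ≡ 112; 3^16 ≡ 49 — none is 1, so 3 is a primitive root.
The smallest primitive root modulo 113 is 3.

3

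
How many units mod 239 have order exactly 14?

6

φ(239) = 239 − 1 = 238 = 2 · 7 · 17.
(Z/239Z)^× is cyclic (|G| = 238); a cyclic group of order m has exactly φ(d) elements of each order d | m, and none otherwise.
14 = 2 · 7 divides 238, and φ(14) = 6.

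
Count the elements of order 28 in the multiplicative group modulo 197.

12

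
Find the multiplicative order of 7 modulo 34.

16

The order of 7 must divide φ(34) = φ(2)·φ(17) = 1·16 = 16 = 2^4.
Divisors of 16: 1, 2, 4, 8, 16.
Check 7^d mod 34 for each divisor in increasing order:
7^1 ≡ 7 (mod 34)
7^2 ≡ 15 (mod 34)
7^4 ≡ 21 (mod 34)
7^8 ≡ 33 (mod 34)
7^16 ≡ 1 (mod 34) ✓
Hence ord(7) = 16.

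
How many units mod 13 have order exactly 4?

φ(13) = 13 − 1 = 12 = 2^2 · 3.
Since (Z/13Z)^× is cyclic of order 12, the number of elements of order d is φ(d) when d | 12 and 0 otherwise.
4 = 2^2 divides 12, and φ(4) = 2.

2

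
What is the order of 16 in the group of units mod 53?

13

ord(16) | φ(53) = 53 − 1 = 52 = 2^2 · 13.
Divisors of 52: 1, 2, 4, 13, 26, 52.
Check 16^d mod 53 for each divisor in increasing order:
16^1 ≡ 16 (mod 53)
16^2 ≡ 44 (mod 53)
16^4 ≡ 28 (mod 53)
16^13 ≡ 1 (mod 53) ✓
Therefore the multiplicative order of 16 modulo 53 is 13.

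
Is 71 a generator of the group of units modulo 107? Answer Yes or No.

Yes

φ(107) = 107 − 1 = 106 = 2 · 53.
71 is a primitive root mod 107 iff 71^(φ(107)/q) ≢ 1 for every prime q | φ(107), i.e. q ∈ {2, 53}.
71^53 ≡ 106 (mod 107)  [q = 2: ≢ 1 ✓]
71^2 ≡ 12 (mod 107)  [q = 53: ≢ 1 ✓]
Every test exponent gives a nontrivial residue, hence 71 generates the full group.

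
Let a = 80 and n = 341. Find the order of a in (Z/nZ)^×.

15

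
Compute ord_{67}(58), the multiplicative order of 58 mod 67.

22

ord(58) | φ(67) = 67 − 1 = 66 = 2 · 3 · 11.
Divisors of 66: 1, 2, 3, 6, 11, 22, 33, 66.
Compute 58^d (mod 67) for the divisors d until we hit 1:
58^1 ≡ 58 (mod 67)
58^2 ≡ 14 (mod 67)
58^3 ≡ 8 (mod 67)
58^6 ≡ 64 (mod 67)
58^11 ≡ 66 (mod 67)
58^22 ≡ 1 (mod 67) ✓
The smallest such exponent is 22, so the order of 58 is 22.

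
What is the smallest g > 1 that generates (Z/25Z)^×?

2

φ(25) = φ(5^2) = 5·(5−1) = 20 = 2^2 · 5.
Test candidates g = 2, 3, … against the prime factors q ∈ {2, 5} of φ(25): g is a generator iff g^(20/q) ≢ 1 for every such q.
g = 2: 2^10 ≡ 24; 2^4 ≡ 16 — none is 1, so 2 is a primitive root.
The smallest primitive root modulo 25 is 2.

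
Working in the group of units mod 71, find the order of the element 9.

By Lagrange's theorem, ord_71(9) divides φ(71) = 71 − 1 = 70 = 2 · 5 · 7.
Divisors of 70: 1, 2, 5, 7, 10, 14, 35, 70.
Test each divisor d:
9^1 ≡ 9 (mod 71)
9^2 ≡ 10 (mod 71)
9^5 ≡ 48 (mod 71)
9^7 ≡ 54 (mod 71)
9^10 ≡ 32 (mod 71)
9^14 ≡ 5 (mod 71)
9^35 ≡ 1 (mod 71) ✓
Therefore the multiplicative order of 9 modulo 71 is 35.

35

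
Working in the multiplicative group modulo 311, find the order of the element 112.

The order of 112 must divide φ(311) = 311 − 1 = 310 = 2 · 5 · 31.
Divisors of 310: 1, 2, 5, 10, 31, 62, 155, 310.
Evaluate successive powers at the divisors of 310:
112^1 ≡ 112
112^2 ≡ 104
112^5 ≡ 47
112^10 ≡ 32
112^31 ≡ 216
112^62 ≡ 6
112^155 ≡ 1
Hence ord(112) = 155.

155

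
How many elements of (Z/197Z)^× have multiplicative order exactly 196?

φ(197) = 197 − 1 = 196 = 2^2 · 7^2.
Since (Z/197Z)^× is cyclic of order 196, the number of elements of order d is φ(d) when d | 196 and 0 otherwise.
196 = 2^2 · 7^2 divides 196, and φ(196) = 84.

84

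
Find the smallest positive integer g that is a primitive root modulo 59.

2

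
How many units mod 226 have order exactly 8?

4

φ(226) = φ(2)·φ(113) = 1·112 = 112 = 2^4 · 7.
In a cyclic group of order 112, there are φ(d) elements of order d for each divisor d of 112, and zero for non-divisors.
8 = 2^3 divides 112, and φ(8) = 4.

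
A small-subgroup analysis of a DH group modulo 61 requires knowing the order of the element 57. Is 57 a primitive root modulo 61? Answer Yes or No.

No

φ(61) = 61 − 1 = 60 = 2^2 · 3 · 5.
An element g generates (Z/61Z)^× iff g^(60/q) ≢ 1 (mod 61) for each prime q ∈ {2, 3, 5}.
57^30 ≡ 1 (mod 61)  [q = 2: ≡ 1 ✗]
57^20 ≡ 13 (mod 61)  [q = 3: ≢ 1 ✓]
57^12 ≡ 20 (mod 61)  [q = 5: ≢ 1 ✓]
57^30 ≡ 1 shows ord(57) | 30, strictly less than φ(61); not a primitive root.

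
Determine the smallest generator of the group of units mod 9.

φ(9) = φ(3^2) = 3·(3−1) = 6 = 2 · 3.
Test candidates g = 2, 3, … against the prime factors q ∈ {2, 3} of φ(9): g is a generator iff g^(6/q) ≢ 1 for every such q.
g = 2: 2^3 ≡ 8; 2^2 ≡ 4 — none is 1, so 2 is a primitive root.
So 2 is the smallest generator of (Z/9Z)^×.

2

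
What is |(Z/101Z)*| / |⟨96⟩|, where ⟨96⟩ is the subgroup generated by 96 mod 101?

Since 96 ∈ (Z/101Z)^×, its order divides φ(101) = 101 − 1 = 100 = 2^2 · 5^2.
Divisors of 100: 1, 2, 4, 5, 10, 20, 25, 50, 100.
Evaluate successive powers at the divisors of 100:
96^1 ≡ 96
96^2 ≡ 25
96^4 ≡ 19
96^5 ≡ 6
96^10 ≡ 36
96^20 ≡ 84
96^25 ≡ 100
96^50 ≡ 1
Thus |⟨96⟩| = ord(96) = 50.
Index = |(Z/101Z)^×| / |⟨96⟩| = 100 / 50 = 2.

2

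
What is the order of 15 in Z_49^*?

7

The order of 15 must divide φ(49) = φ(7^2) = 7·(7−1) = 42 = 2 · 3 · 7.
Divisors of 42: 1, 2, 3, 6, 7, 14, 21, 42.
Check 15^d mod 49 for each divisor in increasing order:
15^1 ≡ 15 (mod 49)
15^2 ≡ 29 (mod 49)
15^3 ≡ 43 (mod 49)
15^6 ≡ 36 (mod 49)
15^7 ≡ 1 (mod 49) ✓
The smallest such exponent is 7, so the order of 15 is 7.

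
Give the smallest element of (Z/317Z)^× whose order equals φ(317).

2

φ(317) = 317 − 1 = 316 = 2^2 · 79.
g is a primitive root iff g^(316/q) ≢ 1 (mod 317) for each prime q ∈ {2, 79}.
g = 2: 2^158 ≡ 316; 2^4 ≡ 16 — none is 1, so 2 is a primitive root.
So 2 is the smallest generator of (Z/317Z)^×.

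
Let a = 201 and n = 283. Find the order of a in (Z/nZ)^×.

141

By Lagrange's theorem, ord_283(201) divides φ(283) = 283 − 1 = 282 = 2 · 3 · 47.
Divisors of 282: 1, 2, 3, 6, 47, 94, 141, 282.
Compute 201^d (mod 283) for the divisors d until we hit 1:
201^1 ≡ 201 (mod 283)
201^2 ≡ 215 (mod 283)
201^3 ≡ 199 (mod 283)
201^6 ≡ 264 (mod 283)
201^47 ≡ 44 (mod 283)
201^94 ≡ 238 (mod 283)
201^141 ≡ 1 (mod 283) ✓
Therefore the multiplicative order of 201 modulo 283 is 141.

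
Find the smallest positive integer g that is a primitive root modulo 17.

φ(17) = 17 − 1 = 16 = 2^4.
g is a primitive root iff g^(16/q) ≢ 1 (mod 17) for each prime q ∈ {2}.
g = 2: 2^8 ≡ 1 — hits 1, so not a primitive root.
g = 3: 3^8 ≡ 16 — none is 1, so 3 is a primitive root.
So 3 is the smallest generator of (Z/17Z)^×.

3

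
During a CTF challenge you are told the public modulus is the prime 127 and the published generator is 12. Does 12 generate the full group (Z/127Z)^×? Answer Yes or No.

φ(127) = 127 − 1 = 126 = 2 · 3^2 · 7.
12 is a primitive root mod 127 iff 12^(φ(127)/q) ≢ 1 for every prime q | φ(127), i.e. q ∈ {2, 3, 7}.
12^63 ≡ 126 (mod 127)  [q = 2: ≢ 1 ✓]
12^42 ≡ 107 (mod 127)  [q = 3: ≢ 1 ✓]
12^18 ≡ 8 (mod 127)  [q = 7: ≢ 1 ✓]
None equal 1, so ord_127(12) = 126: 12 is a primitive root.

Yes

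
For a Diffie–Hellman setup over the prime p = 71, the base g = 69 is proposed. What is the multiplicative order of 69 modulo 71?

70

By Lagrange's theorem, ord_71(69) divides φ(71) = 71 − 1 = 70 = 2 · 5 · 7.
Divisors of 70: 1, 2, 5, 7, 10, 14, 35, 70.
Evaluate successive powers at the divisors of 70:
69^1 ≡ 69 (mod 71)
69^2 ≡ 4 (mod 71)
69^5 ≡ 39 (mod 71)
69^7 ≡ 14 (mod 71)
69^10 ≡ 30 (mod 71)
69^14 ≡ 54 (mod 71)
69^35 ≡ 70 (mod 71)
69^70 ≡ 1 (mod 71) ✓
The smallest such exponent is 70, so the order of 69 is 70.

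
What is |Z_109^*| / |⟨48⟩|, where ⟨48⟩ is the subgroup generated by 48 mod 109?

By Lagrange's theorem, ord_109(48) divides φ(109) = 109 − 1 = 108 = 2^2 · 3^3.
Divisors of 108: 1, 2, 3, 4, 6, 9, 12, 18, 27, 36, 54, 108.
Test each divisor d:
48^1 ≡ 48 (mod 109)
48^2 ≡ 15 (mod 109)
48^3 ≡ 66 (mod 109)
48^4 ≡ 7 (mod 109)
48^6 ≡ 105 (mod 109)
48^9 ≡ 63 (mod 109)
48^12 ≡ 16 (mod 109)
48^18 ≡ 45 (mod 109)
48^27 ≡ 1 (mod 109) ✓
So ord_109(48) = 27, hence |⟨48⟩| = 27.
Index = |(Z/109Z)^×| / |⟨48⟩| = 108 / 27 = 4.

4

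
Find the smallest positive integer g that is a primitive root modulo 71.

7

φ(71) = 71 − 1 = 70 = 2 · 5 · 7.
g is a primitive root iff g^(70/q) ≢ 1 (mod 71) for each prime q ∈ {2, 5, 7}.
g = 2: 2^35 ≡ 1 — hits 1, so not a primitive root.
g = 3: 3^35 ≡ 1 — hits 1, so not a primitive root.
g = 4: 4^35 ≡ 1 — hits 1, so not a primitive root.
g = 5: 5^35 ≡ 1 — hits 1, so not a primitive root.
g = 6: 6^35 ≡ 1 — hits 1, so not a primitive root.
g = 7: 7^35 ≡ 70; 7^14 ≡ 54; 7^10 ≡ 45 — none is 1, so 7 is a primitive root.
So 7 is the smallest generator of (Z/71Z)^×.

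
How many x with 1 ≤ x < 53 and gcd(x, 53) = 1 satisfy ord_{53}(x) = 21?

0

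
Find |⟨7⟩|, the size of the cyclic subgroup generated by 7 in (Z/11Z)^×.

10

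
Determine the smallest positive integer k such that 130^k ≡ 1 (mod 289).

The order of 130 must divide φ(289) = φ(17^2) = 17·(17−1) = 272 = 2^4 · 17.
Divisors of 272: 1, 2, 4, 8, 16, 17, 34, 68, 136, 272.
Evaluate successive powers at the divisors of 272:
130^1 ≡ 130 (mod 289)
130^2 ≡ 138 (mod 289)
130^4 ≡ 259 (mod 289)
130^8 ≡ 33 (mod 289)
130^16 ≡ 222 (mod 289)
130^17 ≡ 249 (mod 289)
130^34 ≡ 155 (mod 289)
130^68 ≡ 38 (mod 289)
130^136 ≡ 288 (mod 289)
130^272 ≡ 1 (mod 289) ✓
Hence ord(130) = 272.

272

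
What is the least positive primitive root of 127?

φ(127) = 127 − 1 = 126 = 2 · 3^2 · 7.
Test candidates g = 2, 3, … against the prime factors q ∈ {2, 3, 7} of φ(127): g is a generator iff g^(126/q) ≢ 1 for every such q.
g = 2: 2^63 ≡ 1 — hits 1, so not a primitive root.
g = 3: 3^63 ≡ 126; 3^42 ≡ 107; 3^18 ≡ 4 — none is 1, so 3 is a primitive root.
So 3 is the smallest generator of (Z/127Z)^×.

3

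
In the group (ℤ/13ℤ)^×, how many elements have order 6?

φ(13) = 13 − 1 = 12 = 2^2 · 3.
(Z/13Z)^× is cyclic (|G| = 12); a cyclic group of order m has exactly φ(d) elements of each order d | m, and none otherwise.
6 = 2 · 3 divides 12, and φ(6) = 2.

2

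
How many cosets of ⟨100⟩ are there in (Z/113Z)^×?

2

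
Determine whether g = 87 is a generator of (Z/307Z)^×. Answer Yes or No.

No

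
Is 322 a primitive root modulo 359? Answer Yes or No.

φ(359) = 359 − 1 = 358 = 2 · 179.
322 is a primitive root mod 359 iff 322^(φ(359)/q) ≢ 1 for every prime q | φ(359), i.e. q ∈ {2, 179}.
322^179 ≡ 358 (mod 359)  [q = 2: ≢ 1 ✓]
322^2 ≡ 292 (mod 359)  [q = 179: ≢ 1 ✓]
None equal 1, so ord_359(322) = 358: 322 is a primitive root.

Yes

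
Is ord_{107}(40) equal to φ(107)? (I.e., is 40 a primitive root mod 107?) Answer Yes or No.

No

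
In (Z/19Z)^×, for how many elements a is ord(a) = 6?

2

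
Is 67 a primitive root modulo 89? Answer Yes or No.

No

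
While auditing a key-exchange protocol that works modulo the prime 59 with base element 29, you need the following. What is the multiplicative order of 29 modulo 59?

29

Since 29 ∈ (Z/59Z)^×, its order divides φ(59) = 59 − 1 = 58 = 2 · 29.
Divisors of 58: 1, 2, 29, 58.
Test each divisor d:
29^1 ≡ 29 (mod 59)
29^2 ≡ 15 (mod 59)
29^29 ≡ 1 (mod 59) ✓
So ord_59(29) = 29.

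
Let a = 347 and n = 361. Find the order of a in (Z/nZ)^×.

ord(347) | φ(361) = φ(19^2) = 19·(19−1) = 342 = 2 · 3^2 · 19.
Divisors of 342: 1, 2, 3, 6, 9, 18, 19, 38, 57, 114, 171, 342.
Evaluate successive powers at the divisors of 342:
347^1 ≡ 347 (mod 361)
347^2 ≡ 196 (mod 361)
347^3 ≡ 144 (mod 361)
347^6 ≡ 159 (mod 361)
347^9 ≡ 153 (mod 361)
347^18 ≡ 305 (mod 361)
347^19 ≡ 62 (mod 361)
347^38 ≡ 234 (mod 361)
347^57 ≡ 68 (mod 361)
347^114 ≡ 292 (mod 361)
347^171 ≡ 1 (mod 361) ✓
Hence ord(347) = 171.

171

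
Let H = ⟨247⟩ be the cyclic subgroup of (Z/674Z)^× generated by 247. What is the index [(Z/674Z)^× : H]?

1

By Lagrange's theorem, ord_674(247) divides φ(674) = φ(2)·φ(337) = 1·336 = 336 = 2^4 · 3 · 7.
Divisors of 336: 1, 2, 3, 4, 6, 7, 8, 12, 14, 16, 21, 24, 28, 42, 48, 56, 84, 112, 168, 336.
Test each divisor d:
247^1 ≡ 247 (mod 674)
247^2 ≡ 349 (mod 674)
247^3 ≡ 605 (mod 674)
247^4 ≡ 481 (mod 674)
247^6 ≡ 43 (mod 674)
247^7 ≡ 511 (mod 674)
247^8 ≡ 179 (mod 674)
247^12 ≡ 501 (mod 674)
247^14 ≡ 283 (mod 674)
247^16 ≡ 363 (mod 674)
247^21 ≡ 377 (mod 674)
247^24 ≡ 273 (mod 674)
247^28 ≡ 557 (mod 674)
247^42 ≡ 589 (mod 674)
247^48 ≡ 389 (mod 674)
247^56 ≡ 209 (mod 674)
247^84 ≡ 485 (mod 674)
247^112 ≡ 545 (mod 674)
247^168 ≡ 673 (mod 674)
247^336 ≡ 1 (mod 674) ✓
The order of 247 is 336, so the subgroup it generates has 336 elements.
Index = |(Z/674Z)^×| / |⟨247⟩| = 336 / 336 = 1.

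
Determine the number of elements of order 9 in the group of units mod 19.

6

φ(19) = 19 − 1 = 18 = 2 · 3^2.
In a cyclic group of order 18, there are φ(d) elements of order d for each divisor d of 18, and zero for non-divisors.
9 = 3^2 divides 18, and φ(9) = 6.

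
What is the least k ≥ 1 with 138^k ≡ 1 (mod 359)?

179

Since 138 ∈ (Z/359Z)^×, its order divides φ(359) = 359 − 1 = 358 = 2 · 179.
Divisors of 358: 1, 2, 179, 358.
Compute 138^d (mod 359) for the divisors d until we hit 1:
138^1 ≡ 138 (mod 359)
138^2 ≡ 17 (mod 359)
138^179 ≡ 1 (mod 359) ✓
So ord_359(138) = 179.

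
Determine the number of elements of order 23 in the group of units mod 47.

φ(47) = 47 − 1 = 46 = 2 · 23.
(Z/47Z)^× is cyclic (|G| = 46); a cyclic group of order m has exactly φ(d) elements of each order d | m, and none otherwise.
23 | 46, and φ(23) = 23 − 1 = 22.

22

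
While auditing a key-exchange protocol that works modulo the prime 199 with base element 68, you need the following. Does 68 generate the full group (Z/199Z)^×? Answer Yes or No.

Yes

φ(199) = 199 − 1 = 198 = 2 · 3^2 · 11.
68 is a primitive root mod 199 iff 68^(φ(199)/q) ≢ 1 for every prime q | φ(199), i.e. q ∈ {2, 3, 11}.
68^99 ≡ 198 (mod 199)  [q = 2: ≢ 1 ✓]
68^66 ≡ 92 (mod 199)  [q = 3: ≢ 1 ✓]
68^18 ≡ 188 (mod 199)  [q = 11: ≢ 1 ✓]
All checks pass, so 68 has order 198 and is a primitive root modulo 199.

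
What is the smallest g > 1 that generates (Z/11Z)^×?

φ(11) = 11 − 1 = 10 = 2 · 5.
g is a primitive root iff g^(10/q) ≢ 1 (mod 11) for each prime q ∈ {2, 5}.
g = 2: 2^5 ≡ 10; 2^2 ≡ 4 — none is 1, so 2 is a primitive root.
So 2 is the smallest generator of (Z/11Z)^×.

2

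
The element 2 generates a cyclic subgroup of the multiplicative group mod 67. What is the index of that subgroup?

1

ord(2) | φ(67) = 67 − 1 = 66 = 2 · 3 · 11.
Divisors of 66: 1, 2, 3, 6, 11, 22, 33, 66.
Test each divisor d:
2^1 ≡ 2 (mod 67)
2^2 ≡ 4 (mod 67)
2^3 ≡ 8 (mod 67)
2^6 ≡ 64 (mod 67)
2^11 ≡ 38 (mod 67)
2^22 ≡ 37 (mod 67)
2^33 ≡ 66 (mod 67)
2^66 ≡ 1 (mod 67) ✓
So ord_67(2) = 66, hence |⟨2⟩| = 66.
Index = |(Z/67Z)^×| / |⟨2⟩| = 66 / 66 = 1.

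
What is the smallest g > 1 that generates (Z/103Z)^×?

φ(103) = 103 − 1 = 102 = 2 · 3 · 17.
Test candidates g = 2, 3, … against the prime factors q ∈ {2, 3, 17} of φ(103): g is a generator iff g^(102/q) ≢ 1 for every such q.
g = 2: 2^51 ≡ 1 — hits 1, so not a primitive root.
g = 3: 3^51 ≡ 102; 3^34 ≡ 1 — hits 1, so not a primitive root.
g = 4: 4^51 ≡ 1 — hits 1, so not a primitive root.
g = 5: 5^51 ≡ 102; 5^34 ≡ 56; 5^6 ≡ 72 — none is 1, so 5 is a primitive root.
Hence the least primitive root of 103 is 5.

5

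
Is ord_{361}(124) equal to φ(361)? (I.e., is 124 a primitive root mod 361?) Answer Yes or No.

Yes

φ(361) = φ(19^2) = 19·(19−1) = 342 = 2 · 3^2 · 19.
An element g generates (Z/361Z)^× iff g^(342/q) ≢ 1 (mod 361) for each prime q ∈ {2, 3, 19}.
124^171 ≡ 360 (mod 361)  [q = 2: ≢ 1 ✓]
124^114 ≡ 68 (mod 361)  [q = 3: ≢ 1 ✓]
124^18 ≡ 58 (mod 361)  [q = 19: ≢ 1 ✓]
None equal 1, so ord_361(124) = 342: 124 is a primitive root.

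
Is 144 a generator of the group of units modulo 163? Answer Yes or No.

φ(163) = 163 − 1 = 162 = 2 · 3^4.
144 is a primitive root mod 163 iff 144^(φ(163)/q) ≢ 1 for every prime q | φ(163), i.e. q ∈ {2, 3}.
144^81 ≡ 1 (mod 163)  [q = 2: ≡ 1 ✗]
144^54 ≡ 58 (mod 163)  [q = 3: ≢ 1 ✓]
Since 144^81 ≡ 1, the order of 144 divides 81 < 162, so 144 is not a primitive root.

No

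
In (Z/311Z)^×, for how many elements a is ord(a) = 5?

4

φ(311) = 311 − 1 = 310 = 2 · 5 · 31.
In a cyclic group of order 310, there are φ(d) elements of order d for each divisor d of 310, and zero for non-divisors.
5 | 310, and φ(5) = 5 − 1 = 4.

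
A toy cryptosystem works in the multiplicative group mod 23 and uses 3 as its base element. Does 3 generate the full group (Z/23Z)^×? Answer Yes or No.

No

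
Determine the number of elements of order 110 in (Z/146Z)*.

0

φ(146) = φ(2)·φ(73) = 1·72 = 72 = 2^3 · 3^2.
Since (Z/146Z)^× is cyclic of order 72, the number of elements of order d is φ(d) when d | 72 and 0 otherwise.
Here 72 is not a multiple of 110, so there are no elements of order 110.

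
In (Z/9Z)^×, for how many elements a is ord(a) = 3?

2

φ(9) = φ(3^2) = 3·(3−1) = 6 = 2 · 3.
In a cyclic group of order 6, there are φ(d) elements of order d for each divisor d of 6, and zero for non-divisors.
3 | 6, and φ(3) = 3 − 1 = 2.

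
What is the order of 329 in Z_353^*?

352

Since 329 ∈ (Z/353Z)^×, its order divides φ(353) = 353 − 1 = 352 = 2^5 · 11.
Divisors of 352: 1, 2, 4, 8, 11, 16, 22, 32, 44, 88, 176, 352.
Test each divisor d:
329^1 ≡ 329 (mod 353)
329^2 ≡ 223 (mod 353)
329^4 ≡ 309 (mod 353)
329^8 ≡ 171 (mod 353)
329^11 ≡ 137 (mod 353)
329^16 ≡ 295 (mod 353)
329^22 ≡ 60 (mod 353)
329^32 ≡ 187 (mod 353)
329^44 ≡ 70 (mod 353)
329^88 ≡ 311 (mod 353)
329^176 ≡ 352 (mod 353)
329^352 ≡ 1 (mod 353) ✓
So ord_353(329) = 352.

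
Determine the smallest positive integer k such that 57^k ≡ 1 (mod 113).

28

The order of 57 must divide φ(113) = 113 − 1 = 112 = 2^4 · 7.
Divisors of 112: 1, 2, 4, 7, 8, 14, 16, 28, 56, 112.
Evaluate successive powers at the divisors of 112:
57^1 ≡ 57 (mod 113)
57^2 ≡ 85 (mod 113)
57^4 ≡ 106 (mod 113)
57^7 ≡ 98 (mod 113)
57^8 ≡ 49 (mod 113)
57^14 ≡ 112 (mod 113)
57^16 ≡ 28 (mod 113)
57^28 ≡ 1 (mod 113) ✓
Therefore the multiplicative order of 57 modulo 113 is 28.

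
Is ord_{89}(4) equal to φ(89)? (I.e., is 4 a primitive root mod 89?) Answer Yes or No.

No

φ(89) = 89 − 1 = 88 = 2^3 · 11.
4 is a primitive root mod 89 iff 4^(φ(89)/q) ≢ 1 for every prime q | φ(89), i.e. q ∈ {2, 11}.
4^44 ≡ 1 (mod 89)  [q = 2: ≡ 1 ✗]
4^8 ≡ 32 (mod 89)  [q = 11: ≢ 1 ✓]
4^44 ≡ 1 shows ord(4) | 44, strictly less than φ(89); not a primitive root.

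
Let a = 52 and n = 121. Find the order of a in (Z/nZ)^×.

Since 52 ∈ (Z/121Z)^×, its order divides φ(121) = φ(11^2) = 11·(11−1) = 110 = 2 · 5 · 11.
Divisors of 110: 1, 2, 5, 10, 11, 22, 55, 110.
Compute 52^d (mod 121) for the divisors d until we hit 1:
52^1 ≡ 52 (mod 121)
52^2 ≡ 42 (mod 121)
52^5 ≡ 10 (mod 121)
52^10 ≡ 100 (mod 121)
52^11 ≡ 118 (mod 121)
52^22 ≡ 9 (mod 121)
52^55 ≡ 120 (mod 121)
52^110 ≡ 1 (mod 121) ✓
Therefore the multiplicative order of 52 modulo 121 is 110.

110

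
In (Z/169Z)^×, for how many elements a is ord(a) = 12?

φ(169) = φ(13^2) = 13·(13−1) = 156 = 2^2 · 3 · 13.
(Z/169Z)^× is cyclic (|G| = 156); a cyclic group of order m has exactly φ(d) elements of each order d | m, and none otherwise.
12 = 2^2 · 3 divides 156, and φ(12) = 4.

4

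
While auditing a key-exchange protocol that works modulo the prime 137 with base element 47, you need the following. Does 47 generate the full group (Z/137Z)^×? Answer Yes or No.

Yes

φ(137) = 137 − 1 = 136 = 2^3 · 17.
It suffices to check that the order of 47 is not a proper divisor of 136: compute 47^(136/q) for q ∈ {2, 17}.
47^68 ≡ 136 (mod 137)  [q = 2: ≢ 1 ✓]
47^8 ≡ 88 (mod 137)  [q = 17: ≢ 1 ✓]
None equal 1, so ord_137(47) = 136: 47 is a primitive root.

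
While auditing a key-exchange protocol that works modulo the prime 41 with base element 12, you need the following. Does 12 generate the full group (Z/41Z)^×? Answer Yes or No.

φ(41) = 41 − 1 = 40 = 2^3 · 5.
An element g generates (Z/41Z)^× iff g^(40/q) ≢ 1 (mod 41) for each prime q ∈ {2, 5}.
12^20 ≡ 40 (mod 41)  [q = 2: ≢ 1 ✓]
12^8 ≡ 18 (mod 41)  [q = 5: ≢ 1 ✓]
None equal 1, so ord_41(12) = 40: 12 is a primitive root.

Yes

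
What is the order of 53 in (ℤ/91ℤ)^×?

3

Since 53 ∈ (Z/91Z)^×, its order divides φ(91) = φ(7·13) = (7−1)·(13−1) = 6·12 = 72 = 2^3 · 3^2.
Divisors of 72: 1, 2, 3, 4, 6, 8, 9, 12, 18, 24, 36, 72.
Check 53^d mod 91 for each divisor in increasing order:
53^1 ≡ 53
53^2 ≡ 79
53^3 ≡ 1
Hence ord(53) = 3.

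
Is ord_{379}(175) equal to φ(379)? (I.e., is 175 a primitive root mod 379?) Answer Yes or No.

Yes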